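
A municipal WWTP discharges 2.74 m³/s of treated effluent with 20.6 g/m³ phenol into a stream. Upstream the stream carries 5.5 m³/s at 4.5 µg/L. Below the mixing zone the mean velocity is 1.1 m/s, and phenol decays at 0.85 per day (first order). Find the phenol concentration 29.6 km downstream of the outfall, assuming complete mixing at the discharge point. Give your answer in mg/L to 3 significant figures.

5.26 mg/L

4.5 µg/L = 0.0045 mg/L.
After complete mixing, C₀ = (2.74·20.6 + 5.5·0.0045) / 8.24 = 6.853 mg/L.
Travel time t = 2.96e+04 m / 1.1 m/s = 2.691e+04 s = 0.3114 d.
C = 6.853·exp(−0.85·0.3114) = 6.853·0.7674 = 5.259 mg/L.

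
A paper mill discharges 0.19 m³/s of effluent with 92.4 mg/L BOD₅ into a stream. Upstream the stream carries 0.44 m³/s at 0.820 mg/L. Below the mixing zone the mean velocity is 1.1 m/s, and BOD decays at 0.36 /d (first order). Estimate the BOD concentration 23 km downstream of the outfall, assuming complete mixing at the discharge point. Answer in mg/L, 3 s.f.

After complete mixing, C₀ = (0.19·92.4 + 0.44·0.82) / 0.63 = 28.44 mg/L.
Travel time t = 2.3e+04 m / 1.1 m/s = 2.091e+04 s = 0.242 d.
C = 28.44·exp(−0.36·0.242) = 28.44·0.9166 = 26.07 mg/L.

26.1 mg/L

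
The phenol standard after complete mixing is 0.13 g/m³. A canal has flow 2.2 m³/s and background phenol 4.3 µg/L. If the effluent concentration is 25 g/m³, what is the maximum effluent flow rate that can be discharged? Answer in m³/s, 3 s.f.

4.3 µg/L = 0.0043 mg/L.
Mass balance at complete mixing: C_std·(Q_w + Q_r) = Q_w·C_e + Q_r·C_b.
Rearranging, Q_w = Q_r·(C_std − C_b)/(C_e − C_std) = 2.2·(0.13 − 0.0043) / (25 − 0.13) = 0.01112 m³/s.

0.0111 m³/s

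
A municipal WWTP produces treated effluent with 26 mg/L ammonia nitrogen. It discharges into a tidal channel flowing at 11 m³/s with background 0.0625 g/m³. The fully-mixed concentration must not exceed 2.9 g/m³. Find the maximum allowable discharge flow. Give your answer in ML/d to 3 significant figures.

117 ML/d

Mass balance at complete mixing: C_std·(Q_w + Q_r) = Q_w·C_e + Q_r·C_b.
Rearranging, Q_w = Q_r·(C_std − C_b)/(C_e − C_std) = 11·(2.9 − 0.0625) / (26 − 2.9) = 1.351 m³/s.
= 116.7 ML/d.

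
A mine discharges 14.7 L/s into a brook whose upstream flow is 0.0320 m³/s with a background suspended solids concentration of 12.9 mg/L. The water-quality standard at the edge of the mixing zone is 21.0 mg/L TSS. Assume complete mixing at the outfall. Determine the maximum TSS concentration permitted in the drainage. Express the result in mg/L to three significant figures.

14.7 L/s = 0.0147 m³/s.
Mass balance: 21·0.0467 = 0.0147·Cₑ + 0.032·12.9.
Cₑ = (0.9807 − 0.4128) / 0.0147 = 38.63 mg/L.

38.6 mg/L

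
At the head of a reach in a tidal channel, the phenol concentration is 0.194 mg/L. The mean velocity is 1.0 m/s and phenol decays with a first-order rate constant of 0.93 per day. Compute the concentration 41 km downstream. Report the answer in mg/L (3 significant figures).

Travel time t = 41 km / 1.0 m/s = 4.1e+04/1.0 = 4.1e+04 s = 0.4745 d.
First-order decay: C = 0.194·exp(−0.93·0.4745) = 0.194·0.6432 = 0.1248 mg/L.

0.125 mg/L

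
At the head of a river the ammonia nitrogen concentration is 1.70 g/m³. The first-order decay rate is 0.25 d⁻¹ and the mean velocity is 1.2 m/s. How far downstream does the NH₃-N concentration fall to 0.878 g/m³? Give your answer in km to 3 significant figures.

From C = C₀·e^(−kt), t = ln(C₀/C)/k = ln(1.70/0.878)/0.25 = 0.6607/0.25 = 2.643 d.
Distance = v·t = 1.2 m/s × 2.284e+05 s = 2.74e+05 m = 274 km.

274 km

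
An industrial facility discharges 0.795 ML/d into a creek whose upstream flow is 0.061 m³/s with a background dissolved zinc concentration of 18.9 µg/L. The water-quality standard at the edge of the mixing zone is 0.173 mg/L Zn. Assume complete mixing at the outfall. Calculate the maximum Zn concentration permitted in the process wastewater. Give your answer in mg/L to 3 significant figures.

0.795 ML/d = 0.009201 m³/s.
18.9 µg/L = 0.0189 mg/L.
Mass balance: 0.173·0.0702 = 0.009201·Cₑ + 0.061·0.0189.
Cₑ = (0.01214 − 0.001153) / 0.009201 = 1.195 mg/L.

1.19 mg/L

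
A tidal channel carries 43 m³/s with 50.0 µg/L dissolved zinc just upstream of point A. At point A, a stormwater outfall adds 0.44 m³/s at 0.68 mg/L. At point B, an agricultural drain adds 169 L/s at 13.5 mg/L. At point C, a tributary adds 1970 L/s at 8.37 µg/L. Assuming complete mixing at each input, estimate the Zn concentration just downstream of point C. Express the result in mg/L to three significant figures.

50.0 µg/L = 0.05 mg/L.
After input A: C = (43·0.05 + 0.44·0.68) / 43.44 = 0.05638 mg/L.
169 L/s = 0.169 m³/s.
After input B: C = (43.44·0.05638 + 0.169·13.5) / 43.61 = 0.1085 mg/L.
1970 L/s = 1.97 m³/s.
8.37 µg/L = 0.00837 mg/L.
After input C: C = (43.61·0.1085 + 1.97·0.00837) / 45.58 = 0.1042 mg/L.

0.104 mg/L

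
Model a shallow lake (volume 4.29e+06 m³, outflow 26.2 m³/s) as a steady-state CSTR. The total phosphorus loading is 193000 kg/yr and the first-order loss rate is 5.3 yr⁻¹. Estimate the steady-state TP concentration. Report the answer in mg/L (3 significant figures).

Outflow Q = 26.2 m³/s × 3.156e+07 s/yr = 8.268e+08 m³/yr.
Steady-state CSTR mass balance: W = Q·C + k·V·C, so C = W/(Q + kV).
Q + kV = 8.268e+08 + 5.3·4.29e+06 = 8.495e+08 m³/yr.
C = 193000/8.495e+08 = 0.0002272 kg/m³ = 0.2272 mg/L.

0.227 mg/L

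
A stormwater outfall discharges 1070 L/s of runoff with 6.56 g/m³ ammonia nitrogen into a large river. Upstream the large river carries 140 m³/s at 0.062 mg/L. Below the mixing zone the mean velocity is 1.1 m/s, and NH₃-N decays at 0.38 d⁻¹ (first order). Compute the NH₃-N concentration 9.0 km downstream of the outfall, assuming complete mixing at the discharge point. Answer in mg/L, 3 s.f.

1070 L/s = 1.07 m³/s.
After complete mixing, C₀ = (1.07·6.56 + 140·0.062) / 141.1 = 0.1113 mg/L.
Travel time t = 9000 m / 1.1 m/s = 8182 s = 0.0947 d.
C = 0.1113·exp(−0.38·0.0947) = 0.1113·0.9647 = 0.1074 mg/L.

0.107 mg/L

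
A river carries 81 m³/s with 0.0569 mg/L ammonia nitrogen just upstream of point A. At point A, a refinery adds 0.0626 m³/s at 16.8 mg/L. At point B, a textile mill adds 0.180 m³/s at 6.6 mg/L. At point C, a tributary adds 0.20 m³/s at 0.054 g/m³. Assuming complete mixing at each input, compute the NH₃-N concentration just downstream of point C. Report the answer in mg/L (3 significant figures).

After input A: C = (81·0.0569 + 0.0626·16.8) / 81.06 = 0.06983 mg/L.
After input B: C = (81.06·0.06983 + 0.18·6.6) / 81.24 = 0.0843 mg/L.
After input C: C = (81.24·0.0843 + 0.2·0.054) / 81.44 = 0.08422 mg/L.

0.0842 mg/L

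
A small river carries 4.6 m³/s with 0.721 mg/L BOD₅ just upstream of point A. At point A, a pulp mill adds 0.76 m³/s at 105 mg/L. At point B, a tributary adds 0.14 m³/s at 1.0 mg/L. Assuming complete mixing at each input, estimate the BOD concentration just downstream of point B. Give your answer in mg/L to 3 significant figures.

15.1 mg/L

After input A: C = (4.6·0.721 + 0.76·105) / 5.36 = 15.51 mg/L.
After input B: C = (5.36·15.51 + 0.14·1) / 5.5 = 15.14 mg/L.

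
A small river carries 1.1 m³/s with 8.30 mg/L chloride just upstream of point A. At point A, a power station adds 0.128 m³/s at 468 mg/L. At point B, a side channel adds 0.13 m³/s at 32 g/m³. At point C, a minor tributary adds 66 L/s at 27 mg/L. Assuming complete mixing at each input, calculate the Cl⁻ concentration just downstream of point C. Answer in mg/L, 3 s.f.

52.7 mg/L

After input A: C = (1.1·8.3 + 0.128·468) / 1.228 = 56.22 mg/L.
After input B: C = (1.228·56.22 + 0.13·32) / 1.358 = 53.9 mg/L.
66 L/s = 0.066 m³/s.
After input C: C = (1.358·53.9 + 0.066·27) / 1.424 = 52.65 mg/L.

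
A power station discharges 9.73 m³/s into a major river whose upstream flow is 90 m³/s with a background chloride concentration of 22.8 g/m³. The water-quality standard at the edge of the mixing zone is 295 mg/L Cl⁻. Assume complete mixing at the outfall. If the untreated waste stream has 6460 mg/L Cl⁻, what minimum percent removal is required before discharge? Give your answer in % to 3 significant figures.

56.5 %

Mass balance: 295·99.73 = 9.73·Cₑ + 90·22.8.
Cₑ = (2.942e+04 − 2052) / 9.73 = 2813 mg/L.
Required removal = 1 − 2813/6460 = 56.46 %.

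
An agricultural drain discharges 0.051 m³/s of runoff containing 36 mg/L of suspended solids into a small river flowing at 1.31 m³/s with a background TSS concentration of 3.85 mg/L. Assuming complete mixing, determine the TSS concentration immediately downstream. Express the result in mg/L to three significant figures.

5.05 mg/L

Conservation of mass across the mixing zone: C = (0.051·36 + 1.31·3.85) / (0.051 + 1.31) = 6.88/1.361 = 5.055 mg/L.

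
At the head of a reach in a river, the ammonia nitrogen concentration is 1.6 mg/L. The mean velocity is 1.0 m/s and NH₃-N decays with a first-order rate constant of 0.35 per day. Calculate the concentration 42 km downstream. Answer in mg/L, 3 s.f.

1.35 mg/L

Travel time t = 42 km / 1.0 m/s = 4.2e+04/1.0 = 4.2e+04 s = 0.4861 d.
First-order decay: C = 1.6·exp(−0.35·0.4861) = 1.6·0.8435 = 1.35 mg/L.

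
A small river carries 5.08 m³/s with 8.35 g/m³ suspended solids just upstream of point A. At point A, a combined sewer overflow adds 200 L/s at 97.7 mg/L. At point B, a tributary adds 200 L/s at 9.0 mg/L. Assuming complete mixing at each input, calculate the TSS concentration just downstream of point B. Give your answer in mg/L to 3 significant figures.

200 L/s = 0.2 m³/s.
After input A: C = (5.08·8.35 + 0.2·97.7) / 5.28 = 11.73 mg/L.
200 L/s = 0.2 m³/s.
After input B: C = (5.28·11.73 + 0.2·9) / 5.48 = 11.63 mg/L.

11.6 mg/L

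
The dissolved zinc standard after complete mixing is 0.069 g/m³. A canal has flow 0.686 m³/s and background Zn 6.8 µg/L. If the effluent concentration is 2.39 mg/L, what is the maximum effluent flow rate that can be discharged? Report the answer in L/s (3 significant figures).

18.4 L/s

6.8 µg/L = 0.0068 mg/L.
Mass balance at complete mixing: C_std·(Q_w + Q_r) = Q_w·C_e + Q_r·C_b.
Rearranging, Q_w = Q_r·(C_std − C_b)/(C_e − C_std) = 0.686·(0.069 − 0.0068) / (2.39 − 0.069) = 0.01838 m³/s.
= 18.38 L/s.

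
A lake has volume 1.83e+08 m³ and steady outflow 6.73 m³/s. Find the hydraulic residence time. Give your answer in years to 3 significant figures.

0.862 yr

Q = 6.73 m³/s × 3.156e+07 s/yr = 2.124e+08 m³/yr.
Hydraulic residence time τ = V/Q = 1.83e+08/2.124e+08 = 0.8617 yr.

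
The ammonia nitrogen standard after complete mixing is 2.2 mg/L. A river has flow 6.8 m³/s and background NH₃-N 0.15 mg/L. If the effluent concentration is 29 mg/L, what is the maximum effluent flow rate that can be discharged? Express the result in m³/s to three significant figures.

0.520 m³/s

Mass balance at complete mixing: C_std·(Q_w + Q_r) = Q_w·C_e + Q_r·C_b.
Rearranging, Q_w = Q_r·(C_std − C_b)/(C_e − C_std) = 6.8·(2.2 − 0.15) / (29 − 2.2) = 0.5201 m³/s.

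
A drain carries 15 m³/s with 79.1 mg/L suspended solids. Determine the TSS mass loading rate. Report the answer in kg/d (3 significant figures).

Mass flux = Q·C = 15 m³/s × 79.1 g/m³ = 1186 g/s.
= 1186 g/s × 86.4 = 1.025e+05 kg/d.

103000 kg/d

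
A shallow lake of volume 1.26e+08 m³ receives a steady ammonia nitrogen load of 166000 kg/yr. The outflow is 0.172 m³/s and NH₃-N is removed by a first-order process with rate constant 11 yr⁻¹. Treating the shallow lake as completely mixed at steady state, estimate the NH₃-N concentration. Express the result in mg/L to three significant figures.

0.119 mg/L

Outflow Q = 0.172 m³/s × 3.156e+07 s/yr = 5.428e+06 m³/yr.
Steady-state CSTR mass balance: W = Q·C + k·V·C, so C = W/(Q + kV).
Q + kV = 5.428e+06 + 11·1.26e+08 = 1.391e+09 m³/yr.
C = 166000/1.391e+09 = 0.0001193 kg/m³ = 0.1193 mg/L.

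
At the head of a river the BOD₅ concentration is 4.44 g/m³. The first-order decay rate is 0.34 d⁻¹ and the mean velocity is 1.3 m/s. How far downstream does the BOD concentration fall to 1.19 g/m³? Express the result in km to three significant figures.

From C = C₀·e^(−kt), t = ln(C₀/C)/k = ln(4.44/1.19)/0.34 = 1.317/0.34 = 3.873 d.
Distance = v·t = 1.3 m/s × 3.346e+05 s = 4.35e+05 m = 435 km.

435 km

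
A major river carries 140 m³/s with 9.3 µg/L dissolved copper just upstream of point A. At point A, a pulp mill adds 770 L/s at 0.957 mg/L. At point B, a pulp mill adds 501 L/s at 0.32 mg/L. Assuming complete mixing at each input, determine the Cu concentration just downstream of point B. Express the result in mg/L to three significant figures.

9.3 µg/L = 0.0093 mg/L.
770 L/s = 0.77 m³/s.
After input A: C = (140·0.0093 + 0.77·0.957) / 140.8 = 0.01448 mg/L.
501 L/s = 0.501 m³/s.
After input B: C = (140.8·0.01448 + 0.501·0.32) / 141.3 = 0.01557 mg/L.

0.0156 mg/L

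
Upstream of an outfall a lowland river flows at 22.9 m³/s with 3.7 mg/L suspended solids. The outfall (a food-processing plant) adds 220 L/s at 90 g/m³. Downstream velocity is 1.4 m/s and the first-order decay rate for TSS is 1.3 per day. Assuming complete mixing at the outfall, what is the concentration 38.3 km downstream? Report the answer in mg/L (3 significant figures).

3.00 mg/L

220 L/s = 0.22 m³/s.
After complete mixing, C₀ = (0.22·90 + 22.9·3.7) / 23.12 = 4.521 mg/L.
Travel time t = 3.83e+04 m / 1.4 m/s = 2.736e+04 s = 0.3166 d.
C = 4.521·exp(−1.3·0.3166) = 4.521·0.6626 = 2.996 mg/L.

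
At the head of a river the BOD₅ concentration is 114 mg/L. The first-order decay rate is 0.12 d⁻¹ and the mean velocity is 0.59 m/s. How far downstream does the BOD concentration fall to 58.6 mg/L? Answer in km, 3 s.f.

From C = C₀·e^(−kt), t = ln(C₀/C)/k = ln(114/58.6)/0.12 = 0.6655/0.12 = 5.546 d.
Distance = v·t = 0.59 m/s × 4.791e+05 s = 2.827e+05 m = 282.7 km.

283 km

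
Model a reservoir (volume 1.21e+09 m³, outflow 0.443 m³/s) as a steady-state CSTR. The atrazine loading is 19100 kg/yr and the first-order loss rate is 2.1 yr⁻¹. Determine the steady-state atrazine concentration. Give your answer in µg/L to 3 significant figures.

Outflow Q = 0.443 m³/s × 3.156e+07 s/yr = 1.398e+07 m³/yr.
Steady-state CSTR mass balance: W = Q·C + k·V·C, so C = W/(Q + kV).
Q + kV = 1.398e+07 + 2.1·1.21e+09 = 2.555e+09 m³/yr.
C = 19100/2.555e+09 = 7.476e-06 kg/m³ = 0.007476 mg/L = 7.476 µg/L.

7.48 µg/L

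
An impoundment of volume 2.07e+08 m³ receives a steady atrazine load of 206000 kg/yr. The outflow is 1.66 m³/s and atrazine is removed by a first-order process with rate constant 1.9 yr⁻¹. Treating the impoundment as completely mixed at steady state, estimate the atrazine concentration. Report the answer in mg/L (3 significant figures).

0.462 mg/L

Outflow Q = 1.66 m³/s × 3.156e+07 s/yr = 5.239e+07 m³/yr.
Steady-state CSTR mass balance: W = Q·C + k·V·C, so C = W/(Q + kV).
Q + kV = 5.239e+07 + 1.9·2.07e+08 = 4.457e+08 m³/yr.
C = 206000/4.457e+08 = 0.0004622 kg/m³ = 0.4622 mg/L.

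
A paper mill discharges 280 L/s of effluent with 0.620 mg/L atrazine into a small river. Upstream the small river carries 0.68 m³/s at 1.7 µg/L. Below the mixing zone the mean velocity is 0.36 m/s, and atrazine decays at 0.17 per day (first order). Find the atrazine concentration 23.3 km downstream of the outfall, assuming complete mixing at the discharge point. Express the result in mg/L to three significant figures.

280 L/s = 0.28 m³/s.
1.7 µg/L = 0.0017 mg/L.
After complete mixing, C₀ = (0.28·0.62 + 0.68·0.0017) / 0.96 = 0.182 mg/L.
Travel time t = 2.33e+04 m / 0.36 m/s = 6.472e+04 s = 0.7491 d.
C = 0.182·exp(−0.17·0.7491) = 0.182·0.8804 = 0.1603 mg/L.

0.160 mg/L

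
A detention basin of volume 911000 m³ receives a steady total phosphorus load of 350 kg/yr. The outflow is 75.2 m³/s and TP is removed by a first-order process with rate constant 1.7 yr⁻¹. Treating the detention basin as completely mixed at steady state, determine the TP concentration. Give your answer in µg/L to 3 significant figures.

0.147 µg/L

Outflow Q = 75.2 m³/s × 3.156e+07 s/yr = 2.373e+09 m³/yr.
Steady-state CSTR mass balance: W = Q·C + k·V·C, so C = W/(Q + kV).
Q + kV = 2.373e+09 + 1.7·911000 = 2.375e+09 m³/yr.
C = 350/2.375e+09 = 1.474e-07 kg/m³ = 0.0001474 mg/L = 0.1474 µg/L.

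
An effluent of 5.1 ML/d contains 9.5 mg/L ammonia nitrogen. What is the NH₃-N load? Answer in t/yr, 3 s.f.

17.7 t/yr

5.1 ML/d = 0.05903 m³/s.
Mass flux = Q·C = 0.05903 m³/s × 9.5 g/m³ = 0.5608 g/s.
= 0.5608 g/s × 31.56 = 17.7 t/yr.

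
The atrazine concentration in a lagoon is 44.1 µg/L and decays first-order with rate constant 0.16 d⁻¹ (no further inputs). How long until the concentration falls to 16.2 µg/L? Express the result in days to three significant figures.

6.26 d

t = ln(C₀/C)/k = ln(44.1/16.2)/0.16 = 1.001/0.16 = 6.259 d.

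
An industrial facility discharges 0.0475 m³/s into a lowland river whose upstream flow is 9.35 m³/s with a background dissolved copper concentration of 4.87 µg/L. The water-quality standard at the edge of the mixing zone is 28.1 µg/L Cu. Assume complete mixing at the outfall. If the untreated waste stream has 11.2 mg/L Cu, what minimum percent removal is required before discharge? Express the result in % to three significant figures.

4.87 µg/L = 0.00487 mg/L.
28.1 µg/L = 0.0281 mg/L.
Mass balance: 0.0281·9.397 = 0.0475·Cₑ + 9.35·0.00487.
Cₑ = (0.2641 − 0.04553) / 0.0475 = 4.601 mg/L.
Required removal = 1 − 4.601/11.2 = 58.92 %.

58.9 %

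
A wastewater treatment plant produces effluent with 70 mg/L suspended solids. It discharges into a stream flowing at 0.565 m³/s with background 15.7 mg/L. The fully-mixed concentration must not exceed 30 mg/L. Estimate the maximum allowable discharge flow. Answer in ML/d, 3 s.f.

Mass balance at complete mixing: C_std·(Q_w + Q_r) = Q_w·C_e + Q_r·C_b.
Rearranging, Q_w = Q_r·(C_std − C_b)/(C_e − C_std) = 0.565·(30 − 15.7) / (70 − 30) = 0.202 m³/s.
= 17.45 ML/d.

17.5 ML/d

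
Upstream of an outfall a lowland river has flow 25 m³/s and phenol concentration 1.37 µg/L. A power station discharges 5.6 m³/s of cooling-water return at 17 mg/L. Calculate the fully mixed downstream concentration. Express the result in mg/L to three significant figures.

1.37 µg/L = 0.00137 mg/L.
Conservation of mass across the mixing zone: C = (5.6·17 + 25·0.00137) / (5.6 + 25) = 95.23/30.6 = 3.112 mg/L.

3.11 mg/L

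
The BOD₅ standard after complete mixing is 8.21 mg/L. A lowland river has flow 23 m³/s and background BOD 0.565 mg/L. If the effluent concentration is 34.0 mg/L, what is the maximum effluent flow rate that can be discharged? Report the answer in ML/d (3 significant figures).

589 ML/d

Mass balance at complete mixing: C_std·(Q_w + Q_r) = Q_w·C_e + Q_r·C_b.
Rearranging, Q_w = Q_r·(C_std − C_b)/(C_e − C_std) = 23·(8.21 − 0.565) / (34 − 8.21) = 6.818 m³/s.
= 589.1 ML/d.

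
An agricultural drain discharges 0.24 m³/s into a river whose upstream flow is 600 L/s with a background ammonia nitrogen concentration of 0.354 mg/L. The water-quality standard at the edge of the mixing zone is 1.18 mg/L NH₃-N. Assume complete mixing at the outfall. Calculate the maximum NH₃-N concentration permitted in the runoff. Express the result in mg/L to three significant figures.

600 L/s = 0.6 m³/s.
Mass balance: 1.18·0.84 = 0.24·Cₑ + 0.6·0.354.
Cₑ = (0.9912 − 0.2124) / 0.24 = 3.245 mg/L.

3.24 mg/L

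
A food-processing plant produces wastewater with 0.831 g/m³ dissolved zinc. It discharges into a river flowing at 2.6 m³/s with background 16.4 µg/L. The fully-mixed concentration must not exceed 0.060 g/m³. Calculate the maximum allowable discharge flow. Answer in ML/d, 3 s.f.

12.7 ML/d

16.4 µg/L = 0.0164 mg/L.
Mass balance at complete mixing: C_std·(Q_w + Q_r) = Q_w·C_e + Q_r·C_b.
Rearranging, Q_w = Q_r·(C_std − C_b)/(C_e − C_std) = 2.6·(0.06 − 0.0164) / (0.831 − 0.06) = 0.147 m³/s.
= 12.7 ML/d.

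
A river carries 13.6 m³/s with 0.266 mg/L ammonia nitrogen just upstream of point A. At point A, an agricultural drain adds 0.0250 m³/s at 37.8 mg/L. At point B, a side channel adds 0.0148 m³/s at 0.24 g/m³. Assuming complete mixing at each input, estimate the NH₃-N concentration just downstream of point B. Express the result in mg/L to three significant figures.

0.335 mg/L

After input A: C = (13.6·0.266 + 0.025·37.8) / 13.62 = 0.3349 mg/L.
After input B: C = (13.62·0.3349 + 0.0148·0.24) / 13.64 = 0.3348 mg/L.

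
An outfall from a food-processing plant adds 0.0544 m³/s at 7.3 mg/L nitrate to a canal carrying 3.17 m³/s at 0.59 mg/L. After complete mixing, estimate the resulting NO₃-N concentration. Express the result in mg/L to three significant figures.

By mass balance at complete mixing, C = (0.0544·7.3 + 3.17·0.59) / (0.0544 + 3.17) = 2.267/3.224 = 0.7032 mg/L.

0.703 mg/L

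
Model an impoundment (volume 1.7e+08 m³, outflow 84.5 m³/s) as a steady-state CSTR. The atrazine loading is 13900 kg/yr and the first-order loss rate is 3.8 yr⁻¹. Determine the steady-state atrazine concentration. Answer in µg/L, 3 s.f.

4.20 µg/L

Outflow Q = 84.5 m³/s × 3.156e+07 s/yr = 2.667e+09 m³/yr.
Steady-state CSTR mass balance: W = Q·C + k·V·C, so C = W/(Q + kV).
Q + kV = 2.667e+09 + 3.8·1.7e+08 = 3.313e+09 m³/yr.
C = 13900/3.313e+09 = 4.196e-06 kg/m³ = 0.004196 mg/L = 4.196 µg/L.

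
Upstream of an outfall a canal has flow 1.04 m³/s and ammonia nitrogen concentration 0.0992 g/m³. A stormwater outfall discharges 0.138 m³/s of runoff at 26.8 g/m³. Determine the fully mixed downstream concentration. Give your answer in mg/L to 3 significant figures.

3.23 mg/L

Conservation of mass across the mixing zone: C = (0.138·26.8 + 1.04·0.0992) / (0.138 + 1.04) = 3.802/1.178 = 3.227 mg/L.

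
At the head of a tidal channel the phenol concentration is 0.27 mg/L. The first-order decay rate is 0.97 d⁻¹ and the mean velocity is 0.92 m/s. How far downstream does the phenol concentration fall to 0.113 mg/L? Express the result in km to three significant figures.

71.4 km

From C = C₀·e^(−kt), t = ln(C₀/C)/k = ln(0.27/0.113)/0.97 = 0.871/0.97 = 0.898 d.
Distance = v·t = 0.92 m/s × 7.758e+04 s = 7.138e+04 m = 71.38 km.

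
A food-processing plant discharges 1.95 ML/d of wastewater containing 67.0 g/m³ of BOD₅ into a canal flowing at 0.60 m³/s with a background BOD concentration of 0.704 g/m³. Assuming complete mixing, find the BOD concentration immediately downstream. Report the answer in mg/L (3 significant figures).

3.11 mg/L

1.95 ML/d = 0.02257 m³/s.
Flow-weighted mixing gives C = (0.02257·67 + 0.6·0.704) / (0.02257 + 0.6) = 1.935/0.6226 = 3.107 mg/L.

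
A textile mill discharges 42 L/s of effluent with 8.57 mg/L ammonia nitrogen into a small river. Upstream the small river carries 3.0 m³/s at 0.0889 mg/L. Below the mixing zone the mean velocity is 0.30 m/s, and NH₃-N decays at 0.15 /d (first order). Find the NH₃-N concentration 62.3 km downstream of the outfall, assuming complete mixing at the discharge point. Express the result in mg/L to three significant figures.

0.144 mg/L

42 L/s = 0.042 m³/s.
After complete mixing, C₀ = (0.042·8.57 + 3·0.0889) / 3.042 = 0.206 mg/L.
Travel time t = 6.23e+04 m / 0.30 m/s = 2.077e+05 s = 2.404 d.
C = 0.206·exp(−0.15·2.404) = 0.206·0.6973 = 0.1436 mg/L.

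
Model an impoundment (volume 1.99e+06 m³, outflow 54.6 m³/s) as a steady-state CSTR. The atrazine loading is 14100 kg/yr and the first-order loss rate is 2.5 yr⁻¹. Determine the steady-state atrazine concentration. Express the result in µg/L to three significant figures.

Outflow Q = 54.6 m³/s × 3.156e+07 s/yr = 1.723e+09 m³/yr.
Steady-state CSTR mass balance: W = Q·C + k·V·C, so C = W/(Q + kV).
Q + kV = 1.723e+09 + 2.5·1.99e+06 = 1.728e+09 m³/yr.
C = 14100/1.728e+09 = 8.16e-06 kg/m³ = 0.00816 mg/L = 8.16 µg/L.

8.16 µg/L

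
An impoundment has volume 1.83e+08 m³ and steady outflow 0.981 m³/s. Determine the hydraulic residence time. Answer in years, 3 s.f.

Q = 0.981 m³/s × 3.156e+07 s/yr = 3.096e+07 m³/yr.
Hydraulic residence time τ = V/Q = 1.83e+08/3.096e+07 = 5.911 yr.

5.91 yr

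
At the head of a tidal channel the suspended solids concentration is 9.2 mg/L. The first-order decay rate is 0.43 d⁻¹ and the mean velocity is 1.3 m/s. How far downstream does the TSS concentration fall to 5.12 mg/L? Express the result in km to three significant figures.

From C = C₀·e^(−kt), t = ln(C₀/C)/k = ln(9.2/5.12)/0.43 = 0.586/0.43 = 1.363 d.
Distance = v·t = 1.3 m/s × 1.178e+05 s = 1.531e+05 m = 153.1 km.

153 km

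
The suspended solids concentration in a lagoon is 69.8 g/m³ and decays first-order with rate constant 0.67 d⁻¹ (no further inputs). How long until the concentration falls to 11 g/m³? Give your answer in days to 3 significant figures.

t = ln(C₀/C)/k = ln(69.8/11)/0.67 = 1.848/0.67 = 2.758 d.

2.76 d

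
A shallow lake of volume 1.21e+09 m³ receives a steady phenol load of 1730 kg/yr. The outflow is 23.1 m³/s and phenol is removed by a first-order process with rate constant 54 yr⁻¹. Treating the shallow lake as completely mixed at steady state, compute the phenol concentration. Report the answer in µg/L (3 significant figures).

0.0262 µg/L

Outflow Q = 23.1 m³/s × 3.156e+07 s/yr = 7.29e+08 m³/yr.
Steady-state CSTR mass balance: W = Q·C + k·V·C, so C = W/(Q + kV).
Q + kV = 7.29e+08 + 54·1.21e+09 = 6.607e+10 m³/yr.
C = 1730/6.607e+10 = 2.618e-08 kg/m³ = 2.618e-05 mg/L = 0.02618 µg/L.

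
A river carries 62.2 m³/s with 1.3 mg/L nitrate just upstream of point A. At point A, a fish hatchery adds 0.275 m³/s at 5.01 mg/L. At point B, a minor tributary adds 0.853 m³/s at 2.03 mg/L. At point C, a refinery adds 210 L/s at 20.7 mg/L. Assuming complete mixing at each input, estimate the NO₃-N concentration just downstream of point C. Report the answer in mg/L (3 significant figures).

After input A: C = (62.2·1.3 + 0.275·5.01) / 62.48 = 1.316 mg/L.
After input B: C = (62.48·1.316 + 0.853·2.03) / 63.33 = 1.326 mg/L.
210 L/s = 0.21 m³/s.
After input C: C = (63.33·1.326 + 0.21·20.7) / 63.54 = 1.39 mg/L.

1.39 mg/L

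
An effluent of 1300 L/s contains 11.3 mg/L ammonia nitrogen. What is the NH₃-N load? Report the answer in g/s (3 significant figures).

14.7 g/s

1300 L/s = 1.3 m³/s.
Mass flux = Q·C = 1.3 m³/s × 11.3 g/m³ = 14.69 g/s.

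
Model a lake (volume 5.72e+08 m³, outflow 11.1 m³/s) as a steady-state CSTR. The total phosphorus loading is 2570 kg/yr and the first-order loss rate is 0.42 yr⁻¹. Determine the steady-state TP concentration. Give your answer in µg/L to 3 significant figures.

Outflow Q = 11.1 m³/s × 3.156e+07 s/yr = 3.503e+08 m³/yr.
Steady-state CSTR mass balance: W = Q·C + k·V·C, so C = W/(Q + kV).
Q + kV = 3.503e+08 + 0.42·5.72e+08 = 5.905e+08 m³/yr.
C = 2570/5.905e+08 = 4.352e-06 kg/m³ = 0.004352 mg/L = 4.352 µg/L.

4.35 µg/L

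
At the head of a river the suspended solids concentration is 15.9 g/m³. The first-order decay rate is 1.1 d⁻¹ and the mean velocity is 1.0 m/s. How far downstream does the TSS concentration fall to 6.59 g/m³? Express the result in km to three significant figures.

69.2 km

From C = C₀·e^(−kt), t = ln(C₀/C)/k = ln(15.9/6.59)/1.1 = 0.8808/1.1 = 0.8007 d.
Distance = v·t = 1.0 m/s × 6.918e+04 s = 6.918e+04 m = 69.18 km.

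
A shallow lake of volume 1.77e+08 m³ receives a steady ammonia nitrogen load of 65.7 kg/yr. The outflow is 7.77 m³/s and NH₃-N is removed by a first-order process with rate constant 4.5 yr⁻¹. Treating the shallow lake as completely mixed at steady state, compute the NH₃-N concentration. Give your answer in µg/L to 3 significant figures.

0.0631 µg/L

Outflow Q = 7.77 m³/s × 3.156e+07 s/yr = 2.452e+08 m³/yr.
Steady-state CSTR mass balance: W = Q·C + k·V·C, so C = W/(Q + kV).
Q + kV = 2.452e+08 + 4.5·1.77e+08 = 1.042e+09 m³/yr.
C = 65.7/1.042e+09 = 6.307e-08 kg/m³ = 6.307e-05 mg/L = 0.06307 µg/L.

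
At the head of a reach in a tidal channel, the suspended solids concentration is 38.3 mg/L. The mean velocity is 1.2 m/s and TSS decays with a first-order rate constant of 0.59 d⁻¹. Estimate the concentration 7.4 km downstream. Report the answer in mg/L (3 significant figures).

Travel time t = 7.4 km / 1.2 m/s = 7400/1.2 = 6167 s = 0.07137 d.
First-order decay: C = 38.3·exp(−0.59·0.07137) = 38.3·0.9588 = 36.72 mg/L.

36.7 mg/L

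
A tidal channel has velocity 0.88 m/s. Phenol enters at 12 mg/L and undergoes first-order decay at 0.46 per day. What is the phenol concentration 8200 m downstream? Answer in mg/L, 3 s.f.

Travel time t = 8200 m / 0.88 m/s = 8200/0.88 = 9318 s = 0.1078 d.
First-order decay: C = 12·exp(−0.46·0.1078) = 12·0.9516 = 11.42 mg/L.

11.4 mg/L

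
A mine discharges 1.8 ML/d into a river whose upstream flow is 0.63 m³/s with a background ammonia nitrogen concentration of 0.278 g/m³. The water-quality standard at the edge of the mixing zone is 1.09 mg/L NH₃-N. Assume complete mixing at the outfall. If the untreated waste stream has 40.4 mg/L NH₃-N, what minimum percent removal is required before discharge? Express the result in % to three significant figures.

36.5 %

1.8 ML/d = 0.02083 m³/s.
Mass balance: 1.09·0.6508 = 0.02083·Cₑ + 0.63·0.278.
Cₑ = (0.7094 − 0.1751) / 0.02083 = 25.64 mg/L.
Required removal = 1 − 25.64/40.4 = 36.52 %.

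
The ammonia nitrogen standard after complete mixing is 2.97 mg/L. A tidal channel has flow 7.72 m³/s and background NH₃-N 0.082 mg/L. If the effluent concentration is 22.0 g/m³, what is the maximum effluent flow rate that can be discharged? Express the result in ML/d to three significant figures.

101 ML/d

Mass balance at complete mixing: C_std·(Q_w + Q_r) = Q_w·C_e + Q_r·C_b.
Rearranging, Q_w = Q_r·(C_std − C_b)/(C_e − C_std) = 7.72·(2.97 − 0.082) / (22 − 2.97) = 1.172 m³/s.
= 101.2 ML/d.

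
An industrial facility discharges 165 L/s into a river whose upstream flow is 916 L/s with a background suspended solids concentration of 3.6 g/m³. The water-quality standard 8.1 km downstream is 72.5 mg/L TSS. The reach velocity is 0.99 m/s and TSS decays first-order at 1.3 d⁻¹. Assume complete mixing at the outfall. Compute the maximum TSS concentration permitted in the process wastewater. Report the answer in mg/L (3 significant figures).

165 L/s = 0.165 m³/s.
916 L/s = 0.916 m³/s.
Travel time to the compliance point: t = 8100/0.99 = 8182 s = 0.0947 d; decay factor exp(−1.3·0.0947) = 0.8842.
So the concentration just after mixing may be at most 72.5/0.8842 = 82 mg/L.
Mass balance: 82·1.081 = 0.165·Cₑ + 0.916·3.6.
Cₑ = (88.64 − 3.298) / 0.165 = 517.2 mg/L.

517 mg/L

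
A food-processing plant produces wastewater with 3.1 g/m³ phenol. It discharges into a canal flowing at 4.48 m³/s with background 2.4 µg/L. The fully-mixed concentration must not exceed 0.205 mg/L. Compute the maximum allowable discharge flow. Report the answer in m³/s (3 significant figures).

0.314 m³/s

2.4 µg/L = 0.0024 mg/L.
Mass balance at complete mixing: C_std·(Q_w + Q_r) = Q_w·C_e + Q_r·C_b.
Rearranging, Q_w = Q_r·(C_std − C_b)/(C_e − C_std) = 4.48·(0.205 − 0.0024) / (3.1 − 0.205) = 0.3135 m³/s.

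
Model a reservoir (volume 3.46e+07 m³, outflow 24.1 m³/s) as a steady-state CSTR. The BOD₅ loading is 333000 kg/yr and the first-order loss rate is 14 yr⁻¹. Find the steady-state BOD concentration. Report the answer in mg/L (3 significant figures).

Outflow Q = 24.1 m³/s × 3.156e+07 s/yr = 7.605e+08 m³/yr.
Steady-state CSTR mass balance: W = Q·C + k·V·C, so C = W/(Q + kV).
Q + kV = 7.605e+08 + 14·3.46e+07 = 1.245e+09 m³/yr.
C = 333000/1.245e+09 = 0.0002675 kg/m³ = 0.2675 mg/L.

0.267 mg/L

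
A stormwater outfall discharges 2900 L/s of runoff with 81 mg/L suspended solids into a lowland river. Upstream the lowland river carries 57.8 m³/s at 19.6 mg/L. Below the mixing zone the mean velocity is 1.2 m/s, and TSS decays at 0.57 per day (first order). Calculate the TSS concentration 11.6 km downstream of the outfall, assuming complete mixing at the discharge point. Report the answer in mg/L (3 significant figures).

21.1 mg/L

2900 L/s = 2.9 m³/s.
After complete mixing, C₀ = (2.9·81 + 57.8·19.6) / 60.7 = 22.53 mg/L.
Travel time t = 1.16e+04 m / 1.2 m/s = 9667 s = 0.1119 d.
C = 22.53·exp(−0.57·0.1119) = 22.53·0.9382 = 21.14 mg/L.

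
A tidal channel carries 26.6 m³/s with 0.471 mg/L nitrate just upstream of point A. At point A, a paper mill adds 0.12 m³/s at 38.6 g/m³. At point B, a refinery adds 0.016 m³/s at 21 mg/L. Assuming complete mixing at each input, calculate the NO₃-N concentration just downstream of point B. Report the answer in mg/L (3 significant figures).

0.654 mg/L

After input A: C = (26.6·0.471 + 0.12·38.6) / 26.72 = 0.6422 mg/L.
After input B: C = (26.72·0.6422 + 0.016·21) / 26.74 = 0.6544 mg/L.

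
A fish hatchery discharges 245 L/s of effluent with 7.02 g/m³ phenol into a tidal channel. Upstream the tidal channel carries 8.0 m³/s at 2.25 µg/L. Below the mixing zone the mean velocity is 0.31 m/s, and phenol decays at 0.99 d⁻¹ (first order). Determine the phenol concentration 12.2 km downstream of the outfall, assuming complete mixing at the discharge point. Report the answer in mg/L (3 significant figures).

245 L/s = 0.245 m³/s.
2.25 µg/L = 0.00225 mg/L.
After complete mixing, C₀ = (0.245·7.02 + 8·0.00225) / 8.245 = 0.2108 mg/L.
Travel time t = 1.22e+04 m / 0.31 m/s = 3.935e+04 s = 0.4555 d.
C = 0.2108·exp(−0.99·0.4555) = 0.2108·0.637 = 0.1343 mg/L.

0.134 mg/L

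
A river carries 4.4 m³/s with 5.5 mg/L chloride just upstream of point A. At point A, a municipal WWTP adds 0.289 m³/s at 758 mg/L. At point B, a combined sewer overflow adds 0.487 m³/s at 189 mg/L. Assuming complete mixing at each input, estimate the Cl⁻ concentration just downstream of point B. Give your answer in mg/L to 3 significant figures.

After input A: C = (4.4·5.5 + 0.289·758) / 4.689 = 51.88 mg/L.
After input B: C = (4.689·51.88 + 0.487·189) / 5.176 = 64.78 mg/L.

64.8 mg/L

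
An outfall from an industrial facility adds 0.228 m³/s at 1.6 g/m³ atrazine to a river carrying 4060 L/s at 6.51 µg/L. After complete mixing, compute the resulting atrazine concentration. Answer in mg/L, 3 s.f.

4060 L/s = 4.06 m³/s.
6.51 µg/L = 0.00651 mg/L.
Conservation of mass across the mixing zone: C = (0.228·1.6 + 4.06·0.00651) / (0.228 + 4.06) = 0.3912/4.288 = 0.09124 mg/L.

0.0912 mg/L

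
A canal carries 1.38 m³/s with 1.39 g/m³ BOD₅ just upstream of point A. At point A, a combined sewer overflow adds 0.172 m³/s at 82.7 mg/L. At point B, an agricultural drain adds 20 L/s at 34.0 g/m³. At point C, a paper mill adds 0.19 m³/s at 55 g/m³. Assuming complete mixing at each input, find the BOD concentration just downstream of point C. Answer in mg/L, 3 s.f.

After input A: C = (1.38·1.39 + 0.172·82.7) / 1.552 = 10.4 mg/L.
20 L/s = 0.02 m³/s.
After input B: C = (1.552·10.4 + 0.02·34) / 1.572 = 10.7 mg/L.
After input C: C = (1.572·10.7 + 0.19·55) / 1.762 = 15.48 mg/L.

15.5 mg/L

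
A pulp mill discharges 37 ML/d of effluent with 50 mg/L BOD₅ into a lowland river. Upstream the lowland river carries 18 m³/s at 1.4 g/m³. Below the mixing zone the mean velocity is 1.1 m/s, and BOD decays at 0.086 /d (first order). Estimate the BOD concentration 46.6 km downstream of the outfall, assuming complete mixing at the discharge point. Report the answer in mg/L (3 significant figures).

2.42 mg/L

37 ML/d = 0.4282 m³/s.
After complete mixing, C₀ = (0.4282·50 + 18·1.4) / 18.43 = 2.529 mg/L.
Travel time t = 4.66e+04 m / 1.1 m/s = 4.236e+04 s = 0.4903 d.
C = 2.529·exp(−0.086·0.4903) = 2.529·0.9587 = 2.425 mg/L.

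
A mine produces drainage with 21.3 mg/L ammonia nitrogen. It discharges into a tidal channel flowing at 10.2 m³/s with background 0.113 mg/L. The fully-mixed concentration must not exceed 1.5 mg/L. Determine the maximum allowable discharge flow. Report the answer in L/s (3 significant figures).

Mass balance at complete mixing: C_std·(Q_w + Q_r) = Q_w·C_e + Q_r·C_b.
Rearranging, Q_w = Q_r·(C_std − C_b)/(C_e − C_std) = 10.2·(1.5 − 0.113) / (21.3 − 1.5) = 0.7145 m³/s.
= 714.5 L/s.

715 L/s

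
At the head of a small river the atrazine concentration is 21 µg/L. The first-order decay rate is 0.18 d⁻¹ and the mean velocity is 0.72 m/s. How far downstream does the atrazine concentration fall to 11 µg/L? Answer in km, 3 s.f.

223 km

From C = C₀·e^(−kt), t = ln(C₀/C)/k = ln(21/11)/0.18 = 0.6466/0.18 = 3.592 d.
Distance = v·t = 0.72 m/s × 3.104e+05 s = 2.235e+05 m = 223.5 km.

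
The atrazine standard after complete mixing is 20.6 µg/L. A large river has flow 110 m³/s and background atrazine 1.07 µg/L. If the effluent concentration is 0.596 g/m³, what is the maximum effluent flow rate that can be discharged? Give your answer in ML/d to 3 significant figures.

323 ML/d

1.07 µg/L = 0.00107 mg/L.
20.6 µg/L = 0.0206 mg/L.
Mass balance at complete mixing: C_std·(Q_w + Q_r) = Q_w·C_e + Q_r·C_b.
Rearranging, Q_w = Q_r·(C_std − C_b)/(C_e − C_std) = 110·(0.0206 − 0.00107) / (0.596 − 0.0206) = 3.734 m³/s.
= 322.6 ML/d.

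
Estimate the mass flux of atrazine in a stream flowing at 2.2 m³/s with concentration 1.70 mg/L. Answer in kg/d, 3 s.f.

Mass flux = Q·C = 2.2 m³/s × 1.7 g/m³ = 3.74 g/s.
= 3.74 g/s × 86.4 = 323.1 kg/d.

323 kg/d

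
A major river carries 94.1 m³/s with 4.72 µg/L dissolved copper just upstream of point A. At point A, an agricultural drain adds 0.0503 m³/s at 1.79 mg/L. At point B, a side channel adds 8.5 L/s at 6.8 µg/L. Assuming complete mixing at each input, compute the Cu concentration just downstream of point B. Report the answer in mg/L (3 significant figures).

0.00567 mg/L

4.72 µg/L = 0.00472 mg/L.
After input A: C = (94.1·0.00472 + 0.0503·1.79) / 94.15 = 0.005674 mg/L.
8.5 L/s = 0.0085 m³/s.
6.8 µg/L = 0.0068 mg/L.
After input B: C = (94.15·0.005674 + 0.0085·0.0068) / 94.16 = 0.005674 mg/L.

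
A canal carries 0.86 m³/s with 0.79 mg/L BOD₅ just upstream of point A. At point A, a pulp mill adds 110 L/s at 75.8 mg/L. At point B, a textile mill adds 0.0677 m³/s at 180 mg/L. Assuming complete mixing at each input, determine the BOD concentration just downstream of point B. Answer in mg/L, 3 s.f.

110 L/s = 0.11 m³/s.
After input A: C = (0.86·0.79 + 0.11·75.8) / 0.97 = 9.296 mg/L.
After input B: C = (0.97·9.296 + 0.0677·180) / 1.038 = 20.43 mg/L.

20.4 mg/L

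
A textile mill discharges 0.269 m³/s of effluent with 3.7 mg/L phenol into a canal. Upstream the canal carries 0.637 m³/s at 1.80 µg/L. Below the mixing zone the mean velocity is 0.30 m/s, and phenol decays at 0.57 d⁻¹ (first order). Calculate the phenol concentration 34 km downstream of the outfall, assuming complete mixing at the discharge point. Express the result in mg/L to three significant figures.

1.80 µg/L = 0.0018 mg/L.
After complete mixing, C₀ = (0.269·3.7 + 0.637·0.0018) / 0.906 = 1.1 mg/L.
Travel time t = 3.4e+04 m / 0.30 m/s = 1.133e+05 s = 1.312 d.
C = 1.1·exp(−0.57·1.312) = 1.1·0.4735 = 0.5207 mg/L.

0.521 mg/L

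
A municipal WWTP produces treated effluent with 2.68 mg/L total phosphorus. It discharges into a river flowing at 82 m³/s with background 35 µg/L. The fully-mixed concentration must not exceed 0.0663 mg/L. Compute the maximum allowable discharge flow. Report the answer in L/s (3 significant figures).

35 µg/L = 0.035 mg/L.
Mass balance at complete mixing: C_std·(Q_w + Q_r) = Q_w·C_e + Q_r·C_b.
Rearranging, Q_w = Q_r·(C_std − C_b)/(C_e − C_std) = 82·(0.0663 − 0.035) / (2.68 − 0.0663) = 0.982 m³/s.
= 982 L/s.

982 L/s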